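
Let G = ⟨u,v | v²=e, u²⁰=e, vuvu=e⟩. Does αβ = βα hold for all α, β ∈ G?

u·v = uv but v·u = u¹⁹v, so u·v ≠ v·u and G is not abelian.

Answer: No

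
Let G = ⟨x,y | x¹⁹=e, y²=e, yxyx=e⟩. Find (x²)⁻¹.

The order of (x²) is 19 (smallest k with (x²)ᵏ = e), so (x²)⁻¹ = (x²)¹⁸ = x¹⁷.
Check: (x²) · (x¹⁷) → (x²) · x¹⁷ = e, giving e as required.

Answer: x¹⁷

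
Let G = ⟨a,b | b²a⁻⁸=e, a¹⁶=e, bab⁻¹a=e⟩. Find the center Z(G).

An element z ∈ Z(G) iff z commutes with every generator.
For example a⁸ is central: (a⁸)·a = a⁹ = a·(a⁸); (a⁸)·b = b⁻¹ = b·(a⁸).
Whereas a ∉ Z(G) since a·b = ab ≠ a⁷b⁻¹ = b·a.
Checking each of the 32 elements this way gives Z(G) = {e, a⁸}, of order 2.

Answer: {e, a⁸}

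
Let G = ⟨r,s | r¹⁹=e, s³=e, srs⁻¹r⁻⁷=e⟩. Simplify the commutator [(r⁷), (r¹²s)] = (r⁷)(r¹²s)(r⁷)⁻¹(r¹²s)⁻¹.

[(r⁷), (r¹²s)] = (r⁷)·(r¹²s)·(r⁷)⁻¹·(r¹²s)⁻¹.
  (r⁷) · (r¹²s) = s
  s · (r¹²) = r⁸s
  (r⁸s) · (rs²) = r¹⁵

Answer: r¹⁵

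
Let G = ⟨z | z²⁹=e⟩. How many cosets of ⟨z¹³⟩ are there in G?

First find ord(z¹³) by computing successive powers:
  (z¹³)¹ = z¹³, (z¹³)² = z²⁶, (z¹³)³ = z¹⁰, (z¹³)⁴ = z²³, (z¹³)⁵ = z⁷, (z¹³)⁶ = z²⁰, (z¹³)⁷ = z⁴, (z¹³)⁸ = z¹⁷, (z¹³)⁹ = z, (z¹³)¹⁰ = z¹⁴, (z¹³)¹¹ = z²⁷, (z¹³)¹² = z¹¹, (z¹³)¹³ = z²⁴, (z¹³)¹⁴ = z⁸, (z¹³)¹⁵ = z²¹, (z¹³)¹⁶ = z⁵, (z¹³)¹⁷ = z¹⁸, (z¹³)¹⁸ = z², (z¹³)¹⁹ = z¹⁵, (z¹³)²⁰ = z²⁸, (z¹³)²¹ = z¹², (z¹³)²² = z²⁵, (z¹³)²³ = z⁹, (z¹³)²⁴ = z²², (z¹³)²⁵ = z⁶, (z¹³)²⁶ = z¹⁹, (z¹³)²⁷ = z³, (z¹³)²⁸ = z¹⁶, (z¹³)²⁹ = e.
So |⟨z¹³⟩| = ord(z¹³) = 29. With |G| = 29, by Lagrange [G : ⟨z¹³⟩] = 29/29 = 1.

Answer: 1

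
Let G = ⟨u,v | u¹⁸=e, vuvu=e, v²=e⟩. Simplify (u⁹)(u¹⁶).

Compute (u⁹) · (u¹⁶) by multiplying left to right and reducing via the relations at each step:
  (u⁹) · u¹⁶ = u⁷

Answer: u⁷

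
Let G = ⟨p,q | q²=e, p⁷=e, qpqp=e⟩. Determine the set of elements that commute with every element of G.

An element z ∈ Z(G) iff z commutes with every generator.
For example e is central: e·p = p = p·e; e·q = q = q·e.
Whereas p ∉ Z(G) since p·q = pq ≠ p⁶q = q·p.
Checking each of the 14 elements this way gives Z(G) = {e}, of order 1.

Answer: {e}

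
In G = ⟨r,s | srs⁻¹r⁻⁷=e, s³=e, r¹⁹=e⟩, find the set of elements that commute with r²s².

⟨r²s²⟩ ⊆ C_G(r²s²) since powers of r²s² commute with r²s²; so |C_G(r²s²)| ≥ |⟨r²s²⟩| = 3.
By orbit–stabilizer, |C_G(r²s²)| = |G| / |conj. class of r²s²| = 57 / 19 = 3.
The 3 elements commuting with r²s² are {e, r²s², r⁵s}.

Answer: {e, r²s², r⁵s}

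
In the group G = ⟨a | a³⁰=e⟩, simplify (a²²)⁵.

Compute successive powers of (a²²), reducing at each step:
  (a²²)²: (a²²) · a²² = a¹⁴
  (a²²)³: (a¹⁴) · a²² = a⁶
  (a²²)⁴: (a⁶) · a²² = a²⁸
  (a²²)⁵: (a²⁸) · a²² = a²⁰

Answer: a²⁰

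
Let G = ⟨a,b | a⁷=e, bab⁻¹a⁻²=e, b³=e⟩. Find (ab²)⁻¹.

The order of (ab²) is 3 (smallest k with (ab²)ᵏ = e), so (ab²)⁻¹ = (ab²)² = a⁵b.
Check: (ab²) · (a⁵b) → (ab²) · a⁵ = b²;   (b²) · b = e, giving e as required.

Answer: a⁵b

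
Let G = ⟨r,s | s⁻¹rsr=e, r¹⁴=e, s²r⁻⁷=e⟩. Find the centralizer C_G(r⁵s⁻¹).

⟨r⁵s⁻¹⟩ ⊆ C_G(r⁵s⁻¹) since powers of r⁵s⁻¹ commute with r⁵s⁻¹; so |C_G(r⁵s⁻¹)| ≥ |⟨r⁵s⁻¹⟩| = 4.
By orbit–stabilizer, |C_G(r⁵s⁻¹)| = |G| / |conj. class of r⁵s⁻¹| = 28 / 7 = 4.
The 4 elements commuting with r⁵s⁻¹ are {e, r⁷, r⁵s, r⁵s⁻¹}.

Answer: {e, r⁷, r⁵s, r⁵s⁻¹}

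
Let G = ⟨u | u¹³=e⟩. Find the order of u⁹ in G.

Compute successive powers until reaching e:
  (u⁹)¹ = u⁹, (u⁹)² = u⁵, (u⁹)³ = u, (u⁹)⁴ = u¹⁰, (u⁹)⁵ = u⁶, (u⁹)⁶ = u², (u⁹)⁷ = u¹¹, (u⁹)⁸ = u⁷, (u⁹)⁹ = u³, (u⁹)¹⁰ = u¹², (u⁹)¹¹ = u⁸, (u⁹)¹² = u⁴, (u⁹)¹³ = e.
The smallest positive k with (u⁹)ᵏ = e is 13.

Answer: 13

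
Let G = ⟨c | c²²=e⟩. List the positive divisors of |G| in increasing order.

|G| = 22 = 2 · 11. By Lagrange's theorem the order of any subgroup divides 22; the divisors of 22 are 1, 2, 11, 22.

Answer: 1, 2, 11, 22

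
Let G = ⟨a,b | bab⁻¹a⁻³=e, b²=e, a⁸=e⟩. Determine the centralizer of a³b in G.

⟨a³b⟩ ⊆ C_G(a³b) since powers of a³b commute with a³b; so |C_G(a³b)| ≥ |⟨a³b⟩| = 4.
By orbit–stabilizer, |C_G(a³b)| = |G| / |conj. class of a³b| = 16 / 4 = 4.
The 4 elements commuting with a³b are {e, a⁴, a³b, a⁷b}.

Answer: {e, a⁴, a³b, a⁷b}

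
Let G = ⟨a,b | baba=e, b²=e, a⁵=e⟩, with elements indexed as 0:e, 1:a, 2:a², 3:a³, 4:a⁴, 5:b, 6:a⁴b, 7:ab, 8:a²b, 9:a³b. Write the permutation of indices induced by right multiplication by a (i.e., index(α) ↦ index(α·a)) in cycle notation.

(0 1 2 3 4)(5 6 9 8 7)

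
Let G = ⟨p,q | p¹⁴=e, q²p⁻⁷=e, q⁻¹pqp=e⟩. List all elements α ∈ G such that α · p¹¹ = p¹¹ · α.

⟨p¹¹⟩ ⊆ C_G(p¹¹) since powers of p¹¹ commute with p¹¹; so |C_G(p¹¹)| ≥ |⟨p¹¹⟩| = 14.
By orbit–stabilizer, |C_G(p¹¹)| = |G| / |conj. class of p¹¹| = 28 / 2 = 14.
The 14 elements commuting with p¹¹ are {e, p, p², p³, p⁴, p⁵, p⁶, p⁷, p⁸, p⁹, p¹⁰, p¹¹, p¹², p¹³}.

Answer: {e, p, p², p³, p⁴, p⁵, p⁶, p⁷, p⁸, p⁹, p¹⁰, p¹¹, p¹², p¹³}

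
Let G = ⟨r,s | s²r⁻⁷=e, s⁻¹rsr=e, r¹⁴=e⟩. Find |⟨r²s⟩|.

|⟨r²s⟩| equals the order of r²s. Compute successive powers until reaching e:
  (r²s)¹ = r²s, (r²s)² = r⁷, (r²s)³ = r²s⁻¹, (r²s)⁴ = e.
The smallest positive k with (r²s)ᵏ = e is 4, so |⟨r²s⟩| = 4.

Answer: 4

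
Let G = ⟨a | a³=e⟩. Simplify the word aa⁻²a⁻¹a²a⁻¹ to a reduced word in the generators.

Multiply left to right, reducing at each step:
  a · a⁻² = a²
  (a²) · a⁻¹ = a
  a · a² = e
  e · a⁻¹ = a²

Answer: a²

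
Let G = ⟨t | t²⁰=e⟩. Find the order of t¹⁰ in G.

Compute successive powers until reaching e:
  (t¹⁰)¹ = t¹⁰, (t¹⁰)² = e.
The smallest positive k with (t¹⁰)ᵏ = e is 2.

Answer: 2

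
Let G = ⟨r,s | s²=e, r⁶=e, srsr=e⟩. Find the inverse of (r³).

The order of (r³) is 2 (smallest k with (r³)ᵏ = e), so (r³)⁻¹ = (r³)¹ = r³.
Check: (r³) · (r³) → (r³) · r³ = e, giving e as required.

Answer: r³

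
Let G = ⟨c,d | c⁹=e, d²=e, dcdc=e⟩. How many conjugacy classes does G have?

The conjugacy classes (representative and size) are:
  [e] (size 1), [c⁸] (size 2), [c⁷] (size 2), [c⁶] (size 2), [c⁵] (size 2), [c⁴d] (size 9).
Class equation: 1 + 2 + 2 + 2 + 2 + 9 = 18 = |G|. So G has 6 conjugacy classes.

Answer: 6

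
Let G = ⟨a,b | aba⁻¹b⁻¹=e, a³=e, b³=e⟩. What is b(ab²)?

Compute b · (ab²) by multiplying left to right and reducing via the relations at each step:
  b · a = ab
  (ab) · b² = a

Answer: a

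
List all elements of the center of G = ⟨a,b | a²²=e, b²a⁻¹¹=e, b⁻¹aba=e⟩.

An element z ∈ Z(G) iff z commutes with every generator.
For example a¹¹ is central: (a¹¹)·a = a¹² = a·(a¹¹); (a¹¹)·b = b⁻¹ = b·(a¹¹).
Whereas a ∉ Z(G) since a·b = ab ≠ a¹⁰b⁻¹ = b·a.
Checking each of the 44 elements this way gives Z(G) = {e, a¹¹}, of order 2.

Answer: {e, a¹¹}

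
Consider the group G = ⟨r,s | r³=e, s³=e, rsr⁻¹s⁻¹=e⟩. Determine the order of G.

Enumerate words in the generators, reducing via the relations: the distinct elements are
  {e, r, s, rs, r², s², rs², r²s, r²s²}.
No further products give new elements, so |G| = 9.

Answer: 9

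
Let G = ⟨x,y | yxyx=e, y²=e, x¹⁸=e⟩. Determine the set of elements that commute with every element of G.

An element z ∈ Z(G) iff z commutes with every generator.
For example x⁹ is central: (x⁹)·x = x¹⁰ = x·(x⁹); (x⁹)·y = x⁹y = y·(x⁹).
Whereas x ∉ Z(G) since x·y = xy ≠ x¹⁷y = y·x.
Checking each of the 36 elements this way gives Z(G) = {e, x⁹}, of order 2.

Answer: {e, x⁹}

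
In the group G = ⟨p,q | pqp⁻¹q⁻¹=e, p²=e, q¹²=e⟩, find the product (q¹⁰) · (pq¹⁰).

Compute (q¹⁰) · (pq¹⁰) by multiplying left to right and reducing via the relations at each step:
  (q¹⁰) · p = pq¹⁰
  (pq¹⁰) · q¹⁰ = pq⁸

Answer: pq⁸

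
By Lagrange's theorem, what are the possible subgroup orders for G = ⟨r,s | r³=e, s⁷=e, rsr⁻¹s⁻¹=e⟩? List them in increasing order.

|G| = 21 = 3 · 7. By Lagrange's theorem the order of any subgroup divides 21; the divisors of 21 are 1, 3, 7, 21.

Answer: 1, 3, 7, 21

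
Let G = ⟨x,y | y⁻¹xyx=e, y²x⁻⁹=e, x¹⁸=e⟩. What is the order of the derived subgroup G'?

G' = [G, G] is generated by all commutators. The generator-pair commutators are: [x, y] = x².
The subgroup they normally generate is {e, x², x⁴, x⁶, x⁸, x¹⁰, x¹², x¹⁴, x¹⁶}, of order 9.
Check: |G/G'| = 36/9 = 4 is the order of the abelianisation.

Answer: 9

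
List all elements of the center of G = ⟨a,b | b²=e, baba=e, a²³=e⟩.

An element z ∈ Z(G) iff z commutes with every generator.
For example e is central: e·a = a = a·e; e·b = b = b·e.
Whereas a ∉ Z(G) since a·b = ab ≠ a²²b = b·a.
Checking each of the 46 elements this way gives Z(G) = {e}, of order 1.

Answer: {e}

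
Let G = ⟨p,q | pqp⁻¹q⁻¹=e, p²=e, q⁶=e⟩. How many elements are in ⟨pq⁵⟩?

|⟨pq⁵⟩| equals the order of pq⁵. Compute successive powers until reaching e:
  (pq⁵)¹ = pq⁵, (pq⁵)² = q⁴, (pq⁵)³ = pq³, (pq⁵)⁴ = q², (pq⁵)⁵ = pq, (pq⁵)⁶ = e.
The smallest positive k with (pq⁵)ᵏ = e is 6, so |⟨pq⁵⟩| = 6.

Answer: 6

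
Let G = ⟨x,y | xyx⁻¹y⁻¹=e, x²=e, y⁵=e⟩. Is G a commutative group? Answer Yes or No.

Each pair of generators commutes: x·y = xy = y·x. Since the generators pairwise commute, every element of G commutes with every other, so G is abelian.

Answer: Yes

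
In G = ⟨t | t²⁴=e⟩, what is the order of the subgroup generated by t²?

|⟨t²⟩| equals the order of t². Compute successive powers until reaching e:
  (t²)¹ = t², (t²)² = t⁴, (t²)³ = t⁶, (t²)⁴ = t⁸, (t²)⁵ = t¹⁰, (t²)⁶ = t¹², (t²)⁷ = t¹⁴, (t²)⁸ = t¹⁶, (t²)⁹ = t¹⁸, (t²)¹⁰ = t²⁰, (t²)¹¹ = t²², (t²)¹² = e.
The smallest positive k with (t²)ᵏ = e is 12, so |⟨t²⟩| = 12.

Answer: 12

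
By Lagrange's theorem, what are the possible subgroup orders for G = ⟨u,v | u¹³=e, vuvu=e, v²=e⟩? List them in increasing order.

|G| = 26 = 2 · 13. By Lagrange's theorem the order of any subgroup divides 26; the divisors of 26 are 1, 2, 13, 26.

Answer: 1, 2, 13, 26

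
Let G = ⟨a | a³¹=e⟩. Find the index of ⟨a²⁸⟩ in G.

First find ord(a²⁸) by computing successive powers:
  (a²⁸)¹ = a²⁸, (a²⁸)² = a²⁵, (a²⁸)³ = a²², (a²⁸)⁴ = a¹⁹, (a²⁸)⁵ = a¹⁶, (a²⁸)⁶ = a¹³, (a²⁸)⁷ = a¹⁰, (a²⁸)⁸ = a⁷, (a²⁸)⁹ = a⁴, (a²⁸)¹⁰ = a, (a²⁸)¹¹ = a²⁹, (a²⁸)¹² = a²⁶, (a²⁸)¹³ = a²³, (a²⁸)¹⁴ = a²⁰, (a²⁸)¹⁵ = a¹⁷, (a²⁸)¹⁶ = a¹⁴, (a²⁸)¹⁷ = a¹¹, (a²⁸)¹⁸ = a⁸, (a²⁸)¹⁹ = a⁵, (a²⁸)²⁰ = a², (a²⁸)²¹ = a³⁰, (a²⁸)²² = a²⁷, (a²⁸)²³ = a²⁴, (a²⁸)²⁴ = a²¹, (a²⁸)²⁵ = a¹⁸, (a²⁸)²⁶ = a¹⁵, (a²⁸)²⁷ = a¹², (a²⁸)²⁸ = a⁹, (a²⁸)²⁹ = a⁶, (a²⁸)³⁰ = a³, (a²⁸)³¹ = e.
So |⟨a²⁸⟩| = ord(a²⁸) = 31. With |G| = 31, by Lagrange [G : ⟨a²⁸⟩] = 31/31 = 1.

Answer: 1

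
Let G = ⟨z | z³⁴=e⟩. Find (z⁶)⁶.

Compute successive powers of (z⁶), reducing at each step:
  (z⁶)²: (z⁶) · z⁶ = z¹²
  (z⁶)³: (z¹²) · z⁶ = z¹⁸
  (z⁶)⁴: (z¹⁸) · z⁶ = z²⁴
  (z⁶)⁵: (z²⁴) · z⁶ = z³⁰
  (z⁶)⁶: (z³⁰) · z⁶ = z²

Answer: z²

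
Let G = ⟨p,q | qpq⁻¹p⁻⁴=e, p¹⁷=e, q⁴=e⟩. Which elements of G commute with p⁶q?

⟨p⁶q⟩ ⊆ C_G(p⁶q) since powers of p⁶q commute with p⁶q; so |C_G(p⁶q)| ≥ |⟨p⁶q⟩| = 4.
By orbit–stabilizer, |C_G(p⁶q)| = |G| / |conj. class of p⁶q| = 68 / 17 = 4.
The 4 elements commuting with p⁶q are {e, p⁶q, p⁷q³, p¹³q²}.

Answer: {e, p⁶q, p⁷q³, p¹³q²}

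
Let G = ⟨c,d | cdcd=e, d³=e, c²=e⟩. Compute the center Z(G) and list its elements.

An element z ∈ Z(G) iff z commutes with every generator.
For example e is central: e·c = c = c·e; e·d = d = d·e.
Whereas c ∉ Z(G) since c·d = cd ≠ cd² = d·c.
Checking each of the 6 elements this way gives Z(G) = {e}, of order 1.

Answer: {e}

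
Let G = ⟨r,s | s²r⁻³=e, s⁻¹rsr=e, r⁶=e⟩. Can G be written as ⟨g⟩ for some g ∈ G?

Every cyclic group is abelian. But r·s = rs while s·r = r²s⁻¹, so r·s ≠ s·r and G is not abelian. Hence G is not cyclic.

Answer: No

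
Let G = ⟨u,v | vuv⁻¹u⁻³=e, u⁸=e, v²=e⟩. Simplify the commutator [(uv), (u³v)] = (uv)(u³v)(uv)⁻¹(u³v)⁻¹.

[(uv), (u³v)] = (uv)·(u³v)·(uv)⁻¹·(u³v)⁻¹.
  (uv) · (u³v) = u²
  (u²) · (u⁵v) = u⁷v
  (u⁷v) · (u⁷v) = u⁴

Answer: u⁴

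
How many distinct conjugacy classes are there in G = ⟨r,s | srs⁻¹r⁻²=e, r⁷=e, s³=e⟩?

The conjugacy classes (representative and size) are:
  [e] (size 1), [r²] (size 3), [r⁵] (size 3), [s] (size 7), [s²] (size 7).
Class equation: 1 + 3 + 3 + 7 + 7 = 21 = |G|. So G has 5 conjugacy classes.

Answer: 5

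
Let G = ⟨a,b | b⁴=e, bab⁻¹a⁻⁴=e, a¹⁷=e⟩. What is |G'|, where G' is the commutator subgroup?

G' = [G, G] is generated by all commutators. The generator-pair commutators are: [a, b] = a¹⁴.
The subgroup they normally generate is {e, a, a², a³, a⁴, a⁵, a⁶, a⁷, a⁸, a⁹, a¹⁰, a¹¹, a¹², a¹³, a¹⁴, a¹⁵, a¹⁶}, of order 17.
Check: |G/G'| = 68/17 = 4 is the order of the abelianisation.

Answer: 17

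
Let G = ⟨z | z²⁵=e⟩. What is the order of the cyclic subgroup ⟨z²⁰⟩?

|⟨z²⁰⟩| equals the order of z²⁰. Compute successive powers until reaching e:
  (z²⁰)¹ = z²⁰, (z²⁰)² = z¹⁵, (z²⁰)³ = z¹⁰, (z²⁰)⁴ = z⁵, (z²⁰)⁵ = e.
The smallest positive k with (z²⁰)ᵏ = e is 5, so |⟨z²⁰⟩| = 5.

Answer: 5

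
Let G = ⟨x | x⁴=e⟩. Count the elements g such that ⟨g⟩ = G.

G is cyclic of order 4. An element generates G iff its order is 4, and a cyclic group of order 4 has exactly φ(4) = 2 such elements.

Answer: 2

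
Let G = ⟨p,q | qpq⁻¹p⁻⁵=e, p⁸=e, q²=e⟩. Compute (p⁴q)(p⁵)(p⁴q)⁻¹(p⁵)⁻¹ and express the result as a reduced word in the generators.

[(p⁴q), (p⁵)] = (p⁴q)·(p⁵)·(p⁴q)⁻¹·(p⁵)⁻¹.
  (p⁴q) · (p⁵) = p⁵q
  (p⁵q) · (p⁴q) = p
  p · (p³) = p⁴

Answer: p⁴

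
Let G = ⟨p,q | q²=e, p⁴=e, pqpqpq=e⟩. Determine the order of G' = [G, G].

G' = [G, G] is generated by all commutators. The generator-pair commutators are: [p, q] = p²qp.
The subgroup they normally generate is {e, p², pq, qp³, p²qp, p³q, p²qp³, qp, pqp², qp²q, p²qp²q, p³qp²}, of order 12.
Check: |G/G'| = 24/12 = 2 is the order of the abelianisation.

Answer: 12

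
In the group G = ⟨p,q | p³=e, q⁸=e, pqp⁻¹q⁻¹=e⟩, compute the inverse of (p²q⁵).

The order of (p²q⁵) is 24 (smallest k with (p²q⁵)ᵏ = e), so (p²q⁵)⁻¹ = (p²q⁵)²³ = pq³.
Check: (p²q⁵) · (pq³) → (p²q⁵) · p = q⁵;   (q⁵) · q³ = e, giving e as required.

Answer: pq³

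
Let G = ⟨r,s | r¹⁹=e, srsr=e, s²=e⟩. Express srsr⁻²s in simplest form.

Multiply left to right, reducing at each step:
  s · r = r¹⁸s
  (r¹⁸s) · s = r¹⁸
  (r¹⁸) · r⁻² = r¹⁶
  (r¹⁶) · s = r¹⁶s

Answer: r¹⁶s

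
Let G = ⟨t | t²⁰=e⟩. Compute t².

Compute successive powers of t, reducing at each step:
  t²: t · t = t²

Answer: t²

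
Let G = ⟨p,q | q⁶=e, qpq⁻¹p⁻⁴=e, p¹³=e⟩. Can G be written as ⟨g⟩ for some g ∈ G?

Every cyclic group is abelian. But p·q = pq while q·p = p⁴q, so p·q ≠ q·p and G is not abelian. Hence G is not cyclic.

Answer: No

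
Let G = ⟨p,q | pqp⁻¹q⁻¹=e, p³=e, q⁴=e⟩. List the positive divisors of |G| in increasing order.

|G| = 12 = 2² · 3. By Lagrange's theorem the order of any subgroup divides 12; the divisors of 12 are 1, 2, 3, 4, 6, 12.

Answer: 1, 2, 3, 4, 6, 12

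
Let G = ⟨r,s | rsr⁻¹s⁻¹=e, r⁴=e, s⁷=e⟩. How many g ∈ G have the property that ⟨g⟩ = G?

G is cyclic of order 28. An element generates G iff its order is 28, and a cyclic group of order 28 has exactly φ(28) = 12 such elements.

Answer: 12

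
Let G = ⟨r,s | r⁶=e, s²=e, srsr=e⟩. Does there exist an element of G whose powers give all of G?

Every cyclic group is abelian. But r·s = rs while s·r = r⁵s, so r·s ≠ s·r and G is not abelian. Hence G is not cyclic.

Answer: No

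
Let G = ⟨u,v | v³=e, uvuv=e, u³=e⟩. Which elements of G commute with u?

⟨u⟩ ⊆ C_G(u) since powers of u commute with u; so |C_G(u)| ≥ |⟨u⟩| = 3.
By orbit–stabilizer, |C_G(u)| = |G| / |conj. class of u| = 12 / 4 = 3.
The 3 elements commuting with u are {e, u, u²}.

Answer: {e, u, u²}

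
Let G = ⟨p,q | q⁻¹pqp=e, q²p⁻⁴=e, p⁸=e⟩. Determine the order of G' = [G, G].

G' = [G, G] is generated by all commutators. The generator-pair commutators are: [p, q] = p².
The subgroup they normally generate is {e, p², p⁴, p⁶}, of order 4.
Check: |G/G'| = 16/4 = 4 is the order of the abelianisation.

Answer: 4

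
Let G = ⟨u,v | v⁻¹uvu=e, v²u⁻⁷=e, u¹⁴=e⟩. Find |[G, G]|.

G' = [G, G] is generated by all commutators. The generator-pair commutators are: [u, v] = u².
The subgroup they normally generate is {e, u², u⁴, u⁶, u⁸, u¹⁰, u¹²}, of order 7.
Check: |G/G'| = 28/7 = 4 is the order of the abelianisation.

Answer: 7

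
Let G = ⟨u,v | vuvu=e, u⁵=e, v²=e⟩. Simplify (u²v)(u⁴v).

Compute (u²v) · (u⁴v) by multiplying left to right and reducing via the relations at each step:
  (u²v) · u⁴ = u³v
  (u³v) · v = u³

Answer: u³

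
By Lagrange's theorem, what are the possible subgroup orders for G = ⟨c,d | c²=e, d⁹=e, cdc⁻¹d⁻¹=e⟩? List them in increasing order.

|G| = 18 = 2 · 3². By Lagrange's theorem the order of any subgroup divides 18; the divisors of 18 are 1, 2, 3, 6, 9, 18.

Answer: 1, 2, 3, 6, 9, 18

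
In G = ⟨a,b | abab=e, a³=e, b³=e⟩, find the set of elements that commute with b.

⟨b⟩ ⊆ C_G(b) since powers of b commute with b; so |C_G(b)| ≥ |⟨b⟩| = 3.
By orbit–stabilizer, |C_G(b)| = |G| / |conj. class of b| = 12 / 4 = 3.
The 3 elements commuting with b are {e, b, b²}.

Answer: {e, b, b²}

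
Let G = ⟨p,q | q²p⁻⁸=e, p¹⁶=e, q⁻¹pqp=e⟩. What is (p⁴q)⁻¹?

The order of (p⁴q) is 4 (smallest k with (p⁴q)ᵏ = e), so (p⁴q)⁻¹ = (p⁴q)³ = p⁴q⁻¹.
Check: (p⁴q) · (p⁴q⁻¹) → (p⁴q) · p⁴ = q;   q · q⁻¹ = e, giving e as required.

Answer: p⁴q⁻¹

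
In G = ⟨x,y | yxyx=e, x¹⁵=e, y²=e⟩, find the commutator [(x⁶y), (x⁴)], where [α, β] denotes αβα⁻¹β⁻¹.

[(x⁶y), (x⁴)] = (x⁶y)·(x⁴)·(x⁶y)⁻¹·(x⁴)⁻¹.
  (x⁶y) · (x⁴) = x²y
  (x²y) · (x⁶y) = x¹¹
  (x¹¹) · (x¹¹) = x⁷

Answer: x⁷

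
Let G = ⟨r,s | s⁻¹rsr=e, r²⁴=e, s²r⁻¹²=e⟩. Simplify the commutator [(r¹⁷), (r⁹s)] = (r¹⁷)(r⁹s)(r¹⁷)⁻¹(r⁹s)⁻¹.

[(r¹⁷), (r⁹s)] = (r¹⁷)·(r⁹s)·(r¹⁷)⁻¹·(r⁹s)⁻¹.
  (r¹⁷) · (r⁹s) = r²s
  (r²s) · (r⁷) = r⁷s⁻¹
  (r⁷s⁻¹) · (r⁹s⁻¹) = r¹⁰

Answer: r¹⁰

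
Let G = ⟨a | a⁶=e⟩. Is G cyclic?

|G| = 6. The element a has order 6 (its powers give 6 distinct elements), so ⟨a⟩ = G and G is cyclic.

Answer: Yes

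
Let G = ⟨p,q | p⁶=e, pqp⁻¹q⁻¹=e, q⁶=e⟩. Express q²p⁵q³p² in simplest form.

Multiply left to right, reducing at each step:
  (q²) · p⁵ = p⁵q²
  (p⁵q²) · q³ = p⁵q⁵
  (p⁵q⁵) · p² = pq⁵

Answer: pq⁵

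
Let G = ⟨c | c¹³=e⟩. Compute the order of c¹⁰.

Compute successive powers until reaching e:
  (c¹⁰)¹ = c¹⁰, (c¹⁰)² = c⁷, (c¹⁰)³ = c⁴, (c¹⁰)⁴ = c, (c¹⁰)⁵ = c¹¹, (c¹⁰)⁶ = c⁸, (c¹⁰)⁷ = c⁵, (c¹⁰)⁸ = c², (c¹⁰)⁹ = c¹², (c¹⁰)¹⁰ = c⁹, (c¹⁰)¹¹ = c⁶, (c¹⁰)¹² = c³, (c¹⁰)¹³ = e.
The smallest positive k with (c¹⁰)ᵏ = e is 13.

Answer: 13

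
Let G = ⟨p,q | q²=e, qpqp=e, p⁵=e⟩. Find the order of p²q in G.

Compute successive powers until reaching e:
  (p²q)¹ = p²q, (p²q)² = e.
The smallest positive k with (p²q)ᵏ = e is 2.

Answer: 2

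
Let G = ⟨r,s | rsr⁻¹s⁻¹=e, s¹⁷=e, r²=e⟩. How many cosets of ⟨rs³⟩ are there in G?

First find ord(rs³) by computing successive powers:
  (rs³)¹ = rs³, (rs³)² = s⁶, (rs³)³ = rs⁹, (rs³)⁴ = s¹², (rs³)⁵ = rs¹⁵, (rs³)⁶ = s, (rs³)⁷ = rs⁴, (rs³)⁸ = s⁷, (rs³)⁹ = rs¹⁰, (rs³)¹⁰ = s¹³, (rs³)¹¹ = rs¹⁶, (rs³)¹² = s², (rs³)¹³ = rs⁵, (rs³)¹⁴ = s⁸, (rs³)¹⁵ = rs¹¹, (rs³)¹⁶ = s¹⁴, (rs³)¹⁷ = r, (rs³)¹⁸ = s³, (rs³)¹⁹ = rs⁶, (rs³)²⁰ = s⁹, (rs³)²¹ = rs¹², (rs³)²² = s¹⁵, (rs³)²³ = rs, (rs³)²⁴ = s⁴, (rs³)²⁵ = rs⁷, (rs³)²⁶ = s¹⁰, (rs³)²⁷ = rs¹³, (rs³)²⁸ = s¹⁶, (rs³)²⁹ = rs², (rs³)³⁰ = s⁵, (rs³)³¹ = rs⁸, (rs³)³² = s¹¹, (rs³)³³ = rs¹⁴, (rs³)³⁴ = e.
So |⟨rs³⟩| = ord(rs³) = 34. With |G| = 34, by Lagrange [G : ⟨rs³⟩] = 34/34 = 1.

Answer: 1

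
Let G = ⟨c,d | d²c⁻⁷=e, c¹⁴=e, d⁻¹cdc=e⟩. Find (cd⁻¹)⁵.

Compute successive powers of (cd⁻¹), reducing at each step:
  (cd⁻¹)²: (cd⁻¹) · c = d⁻¹;   (d⁻¹) · d⁻¹ = c⁷
  (cd⁻¹)³: (c⁷) · c = c⁸;   (c⁸) · d⁻¹ = cd
  (cd⁻¹)⁴: (cd) · c = d;   d · d⁻¹ = e
  (cd⁻¹)⁵: e · c = c;   c · d⁻¹ = cd⁻¹

Answer: cd⁻¹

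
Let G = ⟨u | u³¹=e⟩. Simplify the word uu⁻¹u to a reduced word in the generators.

Multiply left to right, reducing at each step:
  u · u⁻¹ = e
  e · u = u

Answer: u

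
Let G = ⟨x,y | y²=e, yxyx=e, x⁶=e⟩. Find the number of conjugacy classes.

The conjugacy classes (representative and size) are:
  [e] (size 1), [x⁵] (size 2), [x⁴] (size 2), [x³] (size 1), [y] (size 3), [x³y] (size 3).
Class equation: 1 + 2 + 2 + 1 + 3 + 3 = 12 = |G|. So G has 6 conjugacy classes.

Answer: 6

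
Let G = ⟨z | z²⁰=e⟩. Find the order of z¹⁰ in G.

Compute successive powers until reaching e:
  (z¹⁰)¹ = z¹⁰, (z¹⁰)² = e.
The smallest positive k with (z¹⁰)ᵏ = e is 2.

Answer: 2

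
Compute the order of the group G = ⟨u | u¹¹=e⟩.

G is generated by a single element, so G is cyclic. The relator gives u¹¹ = e and no smaller power is forced to be e, so the 11 powers {e, u, u², u³, u⁴, u⁵, u⁶, u⁷, u⁸, u⁹, u¹⁰} are distinct. Hence |G| = 11.

Answer: 11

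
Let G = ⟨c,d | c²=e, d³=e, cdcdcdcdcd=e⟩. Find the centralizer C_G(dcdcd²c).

⟨dcdcd²c⟩ ⊆ C_G(dcdcd²c) since powers of dcdcd²c commute with dcdcd²c; so |C_G(dcdcd²c)| ≥ |⟨dcdcd²c⟩| = 3.
By orbit–stabilizer, |C_G(dcdcd²c)| = |G| / |conj. class of dcdcd²c| = 60 / 20 = 3.
The 3 elements commuting with dcdcd²c are {e, cdcd²cd², dcdcd²c}.

Answer: {e, cdcd²cd², dcdcd²c}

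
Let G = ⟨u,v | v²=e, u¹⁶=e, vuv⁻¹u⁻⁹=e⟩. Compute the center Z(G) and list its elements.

An element z ∈ Z(G) iff z commutes with every generator.
For example u² is central: (u²)·u = u³ = u·(u²); (u²)·v = u²v = v·(u²).
Whereas u ∉ Z(G) since u·v = uv ≠ u⁹v = v·u.
Checking each of the 32 elements this way gives Z(G) = {e, u², u⁴, u⁶, u⁸, u¹⁰, u¹², u¹⁴}, of order 8.

Answer: {e, u², u⁴, u⁶, u⁸, u¹⁰, u¹², u¹⁴}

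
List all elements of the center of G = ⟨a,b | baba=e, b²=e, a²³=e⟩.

An element z ∈ Z(G) iff z commutes with every generator.
For example e is central: e·a = a = a·e; e·b = b = b·e.
Whereas a ∉ Z(G) since a·b = ab ≠ a²²b = b·a.
Checking each of the 46 elements this way gives Z(G) = {e}, of order 1.

Answer: {e}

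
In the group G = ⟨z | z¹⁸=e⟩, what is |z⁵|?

Compute successive powers until reaching e:
  (z⁵)¹ = z⁵, (z⁵)² = z¹⁰, (z⁵)³ = z¹⁵, (z⁵)⁴ = z², (z⁵)⁵ = z⁷, (z⁵)⁶ = z¹², (z⁵)⁷ = z¹⁷, (z⁵)⁸ = z⁴, (z⁵)⁹ = z⁹, (z⁵)¹⁰ = z¹⁴, (z⁵)¹¹ = z, (z⁵)¹² = z⁶, (z⁵)¹³ = z¹¹, (z⁵)¹⁴ = z¹⁶, (z⁵)¹⁵ = z³, (z⁵)¹⁶ = z⁸, (z⁵)¹⁷ = z¹³, (z⁵)¹⁸ = e.
The smallest positive k with (z⁵)ᵏ = e is 18.

Answer: 18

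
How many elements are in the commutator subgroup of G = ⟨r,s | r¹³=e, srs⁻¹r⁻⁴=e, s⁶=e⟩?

G' = [G, G] is generated by all commutators. The generator-pair commutators are: [r, s] = r¹⁰.
The subgroup they normally generate is {e, r, r², r³, r⁴, r⁵, r⁶, r⁷, r⁸, r⁹, r¹⁰, r¹¹, r¹²}, of order 13.
Check: |G/G'| = 78/13 = 6 is the order of the abelianisation.

Answer: 13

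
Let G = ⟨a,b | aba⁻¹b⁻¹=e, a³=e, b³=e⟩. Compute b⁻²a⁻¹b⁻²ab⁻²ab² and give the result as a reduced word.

Multiply left to right, reducing at each step:
  b · a⁻¹ = a²b
  (a²b) · b⁻² = a²b²
  (a²b²) · a = b²
  (b²) · b⁻² = e
  e · a = a
  a · b² = ab²

Answer: ab²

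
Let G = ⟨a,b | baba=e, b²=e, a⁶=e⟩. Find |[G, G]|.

G' = [G, G] is generated by all commutators. The generator-pair commutators are: [a, b] = a².
The subgroup they normally generate is {e, a², a⁴}, of order 3.
Check: |G/G'| = 12/3 = 4 is the order of the abelianisation.

Answer: 3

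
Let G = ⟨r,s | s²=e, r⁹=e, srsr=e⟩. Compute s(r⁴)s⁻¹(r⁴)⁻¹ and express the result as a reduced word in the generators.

[s, (r⁴)] = s·(r⁴)·s⁻¹·(r⁴)⁻¹.
  s · (r⁴) = r⁵s
  (r⁵s) · s = r⁵
  (r⁵) · (r⁵) = r

Answer: r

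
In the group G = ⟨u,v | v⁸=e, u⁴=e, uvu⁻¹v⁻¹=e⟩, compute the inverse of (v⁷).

The order of (v⁷) is 8 (smallest k with (v⁷)ᵏ = e), so (v⁷)⁻¹ = (v⁷)⁷ = v.
Check: (v⁷) · v → (v⁷) · v = e, giving e as required.

Answer: v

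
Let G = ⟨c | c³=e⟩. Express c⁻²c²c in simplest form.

Multiply left to right, reducing at each step:
  c · c² = e
  e · c = c

Answer: c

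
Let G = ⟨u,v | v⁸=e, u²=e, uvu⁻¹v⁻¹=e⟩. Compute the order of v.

Compute successive powers until reaching e:
  v¹ = v, v² = v², v³ = v³, v⁴ = v⁴, v⁵ = v⁵, v⁶ = v⁶, v⁷ = v⁷, v⁸ = e.
The smallest positive k with vᵏ = e is 8.

Answer: 8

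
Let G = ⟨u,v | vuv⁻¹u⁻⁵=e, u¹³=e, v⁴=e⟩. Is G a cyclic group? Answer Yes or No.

Every cyclic group is abelian. But u·v = uv while v·u = u⁵v, so u·v ≠ v·u and G is not abelian. Hence G is not cyclic.

Answer: No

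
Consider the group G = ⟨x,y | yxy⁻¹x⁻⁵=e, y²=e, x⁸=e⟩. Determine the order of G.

Enumerate words in the generators, reducing via the relations: the distinct elements are
  {e, x, y, xy, x², x³, x⁴, x⁵, x⁶, x⁷, x²y, x³y, x⁴y, x⁵y, x⁶y, x⁷y}.
No further products give new elements, so |G| = 16.

Answer: 16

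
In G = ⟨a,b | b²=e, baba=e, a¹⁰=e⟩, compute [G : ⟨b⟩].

First find ord(b) by computing successive powers:
  b¹ = b, b² = e.
So |⟨b⟩| = ord(b) = 2. With |G| = 20, by Lagrange [G : ⟨b⟩] = 20/2 = 10.

Answer: 10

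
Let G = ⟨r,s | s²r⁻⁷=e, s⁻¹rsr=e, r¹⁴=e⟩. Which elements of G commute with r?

⟨r⟩ ⊆ C_G(r) since powers of r commute with r; so |C_G(r)| ≥ |⟨r⟩| = 14.
By orbit–stabilizer, |C_G(r)| = |G| / |conj. class of r| = 28 / 2 = 14.
The 14 elements commuting with r are {e, r, r², r³, r⁴, r⁵, r⁶, r⁷, r⁸, r⁹, r¹⁰, r¹¹, r¹², r¹³}.

Answer: {e, r, r², r³, r⁴, r⁵, r⁶, r⁷, r⁸, r⁹, r¹⁰, r¹¹, r¹², r¹³}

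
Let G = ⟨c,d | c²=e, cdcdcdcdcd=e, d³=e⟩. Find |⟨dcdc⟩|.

|⟨dcdc⟩| equals the order of dcdc. Compute successive powers until reaching e:
  (dcdc)¹ = dcdc, (dcdc)² = cd², (dcdc)³ = dc, (dcdc)⁴ = cd²cd², (dcdc)⁵ = e.
The smallest positive k with (dcdc)ᵏ = e is 5, so |⟨dcdc⟩| = 5.

Answer: 5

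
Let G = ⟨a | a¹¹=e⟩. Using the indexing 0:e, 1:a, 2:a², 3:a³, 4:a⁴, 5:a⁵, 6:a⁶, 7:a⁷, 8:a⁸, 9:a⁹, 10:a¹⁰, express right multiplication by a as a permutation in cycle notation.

(0 1 2 3 4 5 6 7 8 9 10)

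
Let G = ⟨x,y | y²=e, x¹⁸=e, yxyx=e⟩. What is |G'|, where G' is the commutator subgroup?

G' = [G, G] is generated by all commutators. The generator-pair commutators are: [x, y] = x².
The subgroup they normally generate is {e, x², x⁴, x⁶, x⁸, x¹⁰, x¹², x¹⁴, x¹⁶}, of order 9.
Check: |G/G'| = 36/9 = 4 is the order of the abelianisation.

Answer: 9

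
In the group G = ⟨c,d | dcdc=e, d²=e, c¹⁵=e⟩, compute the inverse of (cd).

The order of (cd) is 2 (smallest k with (cd)ᵏ = e), so (cd)⁻¹ = (cd)¹ = cd.
Check: (cd) · (cd) → (cd) · c = d;   d · d = e, giving e as required.

Answer: cd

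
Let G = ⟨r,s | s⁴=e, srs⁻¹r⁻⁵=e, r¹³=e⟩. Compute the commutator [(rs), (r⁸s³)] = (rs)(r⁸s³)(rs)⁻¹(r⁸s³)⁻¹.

[(rs), (r⁸s³)] = (rs)·(r⁸s³)·(rs)⁻¹·(r⁸s³)⁻¹.
  (rs) · (r⁸s³) = r²
  (r²) · (r⁵s³) = r⁷s³
  (r⁷s³) · (r¹²s) = r¹²

Answer: r¹²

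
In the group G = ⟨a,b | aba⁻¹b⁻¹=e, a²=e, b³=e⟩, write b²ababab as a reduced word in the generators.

Multiply left to right, reducing at each step:
  (b²) · a = ab²
  (ab²) · b = a
  a · a = e
  e · b = b
  b · a = ab
  (ab) · b = ab²

Answer: ab²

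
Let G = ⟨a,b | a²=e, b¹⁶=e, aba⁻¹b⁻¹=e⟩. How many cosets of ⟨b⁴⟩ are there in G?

First find ord(b⁴) by computing successive powers:
  (b⁴)¹ = b⁴, (b⁴)² = b⁸, (b⁴)³ = b¹², (b⁴)⁴ = e.
So |⟨b⁴⟩| = ord(b⁴) = 4. With |G| = 32, by Lagrange [G : ⟨b⁴⟩] = 32/4 = 8.

Answer: 8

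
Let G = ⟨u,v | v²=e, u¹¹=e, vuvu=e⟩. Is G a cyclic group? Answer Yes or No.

Every cyclic group is abelian. But u·v = uv while v·u = u¹⁰v, so u·v ≠ v·u and G is not abelian. Hence G is not cyclic.

Answer: No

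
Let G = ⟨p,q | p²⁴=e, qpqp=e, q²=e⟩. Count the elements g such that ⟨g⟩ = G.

⟨g⟩ = G would require ord(g) = |G| = 48, but the maximum element order in G is 24 < 48. So G is not cyclic and no single element generates it: the count is 0.

Answer: 0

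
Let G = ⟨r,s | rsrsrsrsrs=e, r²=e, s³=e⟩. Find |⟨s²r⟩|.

|⟨s²r⟩| equals the order of s²r. Compute successive powers until reaching e:
  (s²r)¹ = s²r, (s²r)² = s²rs²r, (s²r)³ = rsrs, (s²r)⁴ = rs, (s²r)⁵ = e.
The smallest positive k with (s²r)ᵏ = e is 5, so |⟨s²r⟩| = 5.

Answer: 5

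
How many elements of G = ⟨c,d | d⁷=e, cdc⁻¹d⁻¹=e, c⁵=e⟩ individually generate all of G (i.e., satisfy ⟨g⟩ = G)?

G is cyclic of order 35. An element generates G iff its order is 35, and a cyclic group of order 35 has exactly φ(35) = 24 such elements.

Answer: 24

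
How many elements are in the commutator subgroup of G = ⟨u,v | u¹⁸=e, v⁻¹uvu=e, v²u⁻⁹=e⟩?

G' = [G, G] is generated by all commutators. The generator-pair commutators are: [u, v] = u².
The subgroup they normally generate is {e, u², u⁴, u⁶, u⁸, u¹⁰, u¹², u¹⁴, u¹⁶}, of order 9.
Check: |G/G'| = 36/9 = 4 is the order of the abelianisation.

Answer: 9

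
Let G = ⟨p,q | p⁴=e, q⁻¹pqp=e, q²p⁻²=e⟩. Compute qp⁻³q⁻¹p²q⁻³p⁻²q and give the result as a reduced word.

Multiply left to right, reducing at each step:
  q · p⁻³ = pq⁻¹
  (pq⁻¹) · q⁻¹ = p³
  (p³) · p² = p
  p · q⁻³ = pq
  (pq) · p⁻² = pq⁻¹
  (pq⁻¹) · q = p

Answer: p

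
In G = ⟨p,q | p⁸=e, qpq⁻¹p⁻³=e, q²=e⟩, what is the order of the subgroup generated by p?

|⟨p⟩| equals the order of p. Compute successive powers until reaching e:
  p¹ = p, p² = p², p³ = p³, p⁴ = p⁴, p⁵ = p⁵, p⁶ = p⁶, p⁷ = p⁷, p⁸ = e.
The smallest positive k with pᵏ = e is 8, so |⟨p⟩| = 8.

Answer: 8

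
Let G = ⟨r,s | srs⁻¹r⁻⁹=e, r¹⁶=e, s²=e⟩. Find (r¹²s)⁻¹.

The order of (r¹²s) is 4 (smallest k with (r¹²s)ᵏ = e), so (r¹²s)⁻¹ = (r¹²s)³ = r⁴s.
Check: (r¹²s) · (r⁴s) → (r¹²s) · r⁴ = s;   s · s = e, giving e as required.

Answer: r⁴s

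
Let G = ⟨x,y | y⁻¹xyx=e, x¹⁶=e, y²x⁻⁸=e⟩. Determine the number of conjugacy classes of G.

The conjugacy classes (representative and size) are:
  [e] (size 1), [x] (size 2), [x¹⁴] (size 2), [x³] (size 2), [x¹²] (size 2), [x⁵] (size 2), [x¹⁰] (size 2), [x⁷] (size 2), [x⁸] (size 1), [x⁶y] (size 8), [x³y⁻¹] (size 8).
Class equation: 1 + 2 + 2 + 2 + 2 + 2 + 2 + 2 + 1 + 8 + 8 = 32 = |G|. So G has 11 conjugacy classes.

Answer: 11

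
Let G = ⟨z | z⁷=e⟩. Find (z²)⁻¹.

The order of (z²) is 7 (smallest k with (z²)ᵏ = e), so (z²)⁻¹ = (z²)⁶ = z⁵.
Check: (z²) · (z⁵) → (z²) · z⁵ = e, giving e as required.

Answer: z⁵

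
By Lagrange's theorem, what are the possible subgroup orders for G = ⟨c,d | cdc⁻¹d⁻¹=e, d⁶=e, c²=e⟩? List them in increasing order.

|G| = 12 = 2² · 3. By Lagrange's theorem the order of any subgroup divides 12; the divisors of 12 are 1, 2, 3, 4, 6, 12.

Answer: 1, 2, 3, 4, 6, 12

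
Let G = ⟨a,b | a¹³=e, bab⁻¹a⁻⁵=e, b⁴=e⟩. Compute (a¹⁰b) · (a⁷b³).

Compute (a¹⁰b) · (a⁷b³) by multiplying left to right and reducing via the relations at each step:
  (a¹⁰b) · a⁷ = a⁶b
  (a⁶b) · b³ = a⁶

Answer: a⁶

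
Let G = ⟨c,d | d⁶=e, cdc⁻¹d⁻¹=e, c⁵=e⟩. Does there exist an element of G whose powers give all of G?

|G| = 30. The element cd has order 30 (its powers give 30 distinct elements), so ⟨cd⟩ = G and G is cyclic.

Answer: Yes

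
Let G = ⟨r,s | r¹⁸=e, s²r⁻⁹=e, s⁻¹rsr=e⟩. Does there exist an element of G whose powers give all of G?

Every cyclic group is abelian. But r·s = rs while s·r = r⁸s⁻¹, so r·s ≠ s·r and G is not abelian. Hence G is not cyclic.

Answer: No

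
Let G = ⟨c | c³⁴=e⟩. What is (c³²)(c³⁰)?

Compute (c³²) · (c³⁰) by multiplying left to right and reducing via the relations at each step:
  (c³²) · c³⁰ = c²⁸

Answer: c²⁸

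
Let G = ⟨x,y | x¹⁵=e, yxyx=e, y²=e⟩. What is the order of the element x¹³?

Compute successive powers until reaching e:
  (x¹³)¹ = x¹³, (x¹³)² = x¹¹, (x¹³)³ = x⁹, (x¹³)⁴ = x⁷, (x¹³)⁵ = x⁵, (x¹³)⁶ = x³, (x¹³)⁷ = x, (x¹³)⁸ = x¹⁴, (x¹³)⁹ = x¹², (x¹³)¹⁰ = x¹⁰, (x¹³)¹¹ = x⁸, (x¹³)¹² = x⁶, (x¹³)¹³ = x⁴, (x¹³)¹⁴ = x², (x¹³)¹⁵ = e.
The smallest positive k with (x¹³)ᵏ = e is 15.

Answer: 15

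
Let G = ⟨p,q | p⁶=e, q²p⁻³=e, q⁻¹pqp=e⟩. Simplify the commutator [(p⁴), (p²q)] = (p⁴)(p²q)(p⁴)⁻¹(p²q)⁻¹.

[(p⁴), (p²q)] = (p⁴)·(p²q)·(p⁴)⁻¹·(p²q)⁻¹.
  (p⁴) · (p²q) = q
  q · (p²) = pq⁻¹
  (pq⁻¹) · (p²q⁻¹) = p²

Answer: p²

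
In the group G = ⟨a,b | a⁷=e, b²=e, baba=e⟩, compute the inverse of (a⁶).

The order of (a⁶) is 7 (smallest k with (a⁶)ᵏ = e), so (a⁶)⁻¹ = (a⁶)⁶ = a.
Check: (a⁶) · a → (a⁶) · a = e, giving e as required.

Answer: a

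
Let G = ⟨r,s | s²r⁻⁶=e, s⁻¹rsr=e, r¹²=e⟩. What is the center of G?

An element z ∈ Z(G) iff z commutes with every generator.
For example r⁶ is central: (r⁶)·r = r⁷ = r·(r⁶); (r⁶)·s = s⁻¹ = s·(r⁶).
Whereas r ∉ Z(G) since r·s = rs ≠ r⁵s⁻¹ = s·r.
Checking each of the 24 elements this way gives Z(G) = {e, r⁶}, of order 2.

Answer: {e, r⁶}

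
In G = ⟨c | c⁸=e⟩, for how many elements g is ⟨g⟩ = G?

G is cyclic of order 8. An element generates G iff its order is 8, and a cyclic group of order 8 has exactly φ(8) = 4 such elements.

Answer: 4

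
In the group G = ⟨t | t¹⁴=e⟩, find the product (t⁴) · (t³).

Compute (t⁴) · (t³) by multiplying left to right and reducing via the relations at each step:
  (t⁴) · t³ = t⁷

Answer: t⁷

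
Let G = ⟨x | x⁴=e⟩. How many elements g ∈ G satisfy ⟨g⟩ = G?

G is cyclic of order 4. An element generates G iff its order is 4, and a cyclic group of order 4 has exactly φ(4) = 2 such elements.

Answer: 2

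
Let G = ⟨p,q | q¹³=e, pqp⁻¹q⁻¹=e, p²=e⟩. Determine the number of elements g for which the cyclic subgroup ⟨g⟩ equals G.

G is cyclic of order 26. An element generates G iff its order is 26, and a cyclic group of order 26 has exactly φ(26) = 12 such elements.

Answer: 12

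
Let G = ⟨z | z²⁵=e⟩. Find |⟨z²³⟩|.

|⟨z²³⟩| equals the order of z²³. Compute successive powers until reaching e:
  (z²³)¹ = z²³, (z²³)² = z²¹, (z²³)³ = z¹⁹, (z²³)⁴ = z¹⁷, (z²³)⁵ = z¹⁵, (z²³)⁶ = z¹³, (z²³)⁷ = z¹¹, (z²³)⁸ = z⁹, (z²³)⁹ = z⁷, (z²³)¹⁰ = z⁵, (z²³)¹¹ = z³, (z²³)¹² = z, (z²³)¹³ = z²⁴, (z²³)¹⁴ = z²², (z²³)¹⁵ = z²⁰, (z²³)¹⁶ = z¹⁸, (z²³)¹⁷ = z¹⁶, (z²³)¹⁸ = z¹⁴, (z²³)¹⁹ = z¹², (z²³)²⁰ = z¹⁰, (z²³)²¹ = z⁸, (z²³)²² = z⁶, (z²³)²³ = z⁴, (z²³)²⁴ = z², (z²³)²⁵ = e.
The smallest positive k with (z²³)ᵏ = e is 25, so |⟨z²³⟩| = 25.

Answer: 25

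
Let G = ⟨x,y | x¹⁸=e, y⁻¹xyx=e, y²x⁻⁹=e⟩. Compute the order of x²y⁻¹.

Compute successive powers until reaching e:
  (x²y⁻¹)¹ = x²y⁻¹, (x²y⁻¹)² = x⁹, (x²y⁻¹)³ = x²y, (x²y⁻¹)⁴ = e.
The smallest positive k with (x²y⁻¹)ᵏ = e is 4.

Answer: 4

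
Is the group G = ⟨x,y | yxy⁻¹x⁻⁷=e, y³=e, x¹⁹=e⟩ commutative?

x·y = xy but y·x = x⁷y, so x·y ≠ y·x and G is not abelian.

Answer: No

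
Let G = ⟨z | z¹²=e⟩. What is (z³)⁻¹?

The order of (z³) is 4 (smallest k with (z³)ᵏ = e), so (z³)⁻¹ = (z³)³ = z⁹.
Check: (z³) · (z⁹) → (z³) · z⁹ = e, giving e as required.

Answer: z⁹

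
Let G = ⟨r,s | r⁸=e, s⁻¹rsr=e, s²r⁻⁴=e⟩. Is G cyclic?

Every cyclic group is abelian. But r·s = rs while s·r = r³s⁻¹, so r·s ≠ s·r and G is not abelian. Hence G is not cyclic.

Answer: No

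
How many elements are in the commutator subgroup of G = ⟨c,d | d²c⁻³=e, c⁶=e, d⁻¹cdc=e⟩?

G' = [G, G] is generated by all commutators. The generator-pair commutators are: [c, d] = c².
The subgroup they normally generate is {e, c², c⁴}, of order 3.
Check: |G/G'| = 12/3 = 4 is the order of the abelianisation.

Answer: 3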